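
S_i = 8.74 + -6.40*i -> [8.74, 2.34, -4.06, -10.46, -16.86]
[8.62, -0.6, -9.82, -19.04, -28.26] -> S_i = 8.62 + -9.22*i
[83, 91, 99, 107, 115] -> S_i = 83 + 8*i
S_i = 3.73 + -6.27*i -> [3.73, -2.54, -8.81, -15.08, -21.35]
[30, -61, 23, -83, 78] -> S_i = Random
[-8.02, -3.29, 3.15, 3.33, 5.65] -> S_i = Random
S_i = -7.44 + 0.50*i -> [-7.44, -6.94, -6.44, -5.94, -5.44]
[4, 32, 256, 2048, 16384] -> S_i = 4*8^i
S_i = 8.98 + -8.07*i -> [8.98, 0.91, -7.16, -15.23, -23.3]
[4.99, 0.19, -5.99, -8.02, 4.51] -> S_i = Random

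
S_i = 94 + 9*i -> [94, 103, 112, 121, 130]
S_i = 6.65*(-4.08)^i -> [6.65, -27.13, 110.7, -451.65, 1842.73]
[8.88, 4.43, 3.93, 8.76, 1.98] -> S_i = Random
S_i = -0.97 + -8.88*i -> [-0.97, -9.85, -18.73, -27.61, -36.49]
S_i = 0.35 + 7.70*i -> [0.35, 8.05, 15.75, 23.45, 31.15]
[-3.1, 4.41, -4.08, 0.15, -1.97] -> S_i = Random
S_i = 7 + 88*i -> [7, 95, 183, 271, 359]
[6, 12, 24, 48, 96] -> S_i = 6*2^i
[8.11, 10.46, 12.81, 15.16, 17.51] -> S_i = 8.11 + 2.35*i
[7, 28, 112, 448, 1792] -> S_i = 7*4^i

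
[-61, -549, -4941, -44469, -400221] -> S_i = -61*9^i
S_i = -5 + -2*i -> [-5, -7, -9, -11, -13]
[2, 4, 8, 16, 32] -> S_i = 2*2^i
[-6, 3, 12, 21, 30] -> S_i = -6 + 9*i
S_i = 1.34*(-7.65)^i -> [1.34, -10.25, 78.42, -599.91, 4589.34]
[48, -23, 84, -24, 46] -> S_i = Random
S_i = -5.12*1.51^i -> [-5.12, -7.73, -11.67, -17.63, -26.62]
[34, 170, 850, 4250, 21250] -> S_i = 34*5^i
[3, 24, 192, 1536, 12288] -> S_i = 3*8^i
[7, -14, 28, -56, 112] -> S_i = 7*-2^i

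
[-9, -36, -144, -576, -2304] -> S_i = -9*4^i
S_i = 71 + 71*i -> [71, 142, 213, 284, 355]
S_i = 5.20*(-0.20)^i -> [5.2, -1.04, 0.21, -0.04, 0.01]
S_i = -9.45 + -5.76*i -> [-9.45, -15.21, -20.97, -26.73, -32.49]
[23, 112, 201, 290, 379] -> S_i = 23 + 89*i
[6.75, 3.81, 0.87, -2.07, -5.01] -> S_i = 6.75 + -2.94*i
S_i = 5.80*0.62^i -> [5.8, 3.6, 2.23, 1.38, 0.86]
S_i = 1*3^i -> [1, 3, 9, 27, 81]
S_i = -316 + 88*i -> [-316, -228, -140, -52, 36]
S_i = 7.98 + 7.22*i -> [7.98, 15.2, 22.42, 29.64, 36.86]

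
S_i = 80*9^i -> [80, 720, 6480, 58320, 524880]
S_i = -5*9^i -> [-5, -45, -405, -3645, -32805]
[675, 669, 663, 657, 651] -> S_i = 675 + -6*i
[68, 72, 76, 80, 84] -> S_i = 68 + 4*i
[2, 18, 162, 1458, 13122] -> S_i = 2*9^i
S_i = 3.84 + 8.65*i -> [3.84, 12.49, 21.14, 29.79, 38.44]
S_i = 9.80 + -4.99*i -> [9.8, 4.81, -0.18, -5.17, -10.16]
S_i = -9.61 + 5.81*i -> [-9.61, -3.8, 2.01, 7.82, 13.63]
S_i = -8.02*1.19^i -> [-8.02, -9.54, -11.36, -13.51, -16.08]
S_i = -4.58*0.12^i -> [-4.58, -0.55, -0.07, -0.01, -0.0]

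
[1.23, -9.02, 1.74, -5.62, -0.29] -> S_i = Random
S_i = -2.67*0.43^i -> [-2.67, -1.15, -0.49, -0.21, -0.09]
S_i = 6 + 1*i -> [6, 7, 8, 9, 10]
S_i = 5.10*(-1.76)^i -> [5.1, -8.98, 15.8, -27.8, 48.94]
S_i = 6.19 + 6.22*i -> [6.19, 12.41, 18.63, 24.85, 31.07]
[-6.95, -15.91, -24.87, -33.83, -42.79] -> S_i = -6.95 + -8.96*i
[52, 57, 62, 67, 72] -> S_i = 52 + 5*i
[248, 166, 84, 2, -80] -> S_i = 248 + -82*i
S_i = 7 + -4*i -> [7, 3, -1, -5, -9]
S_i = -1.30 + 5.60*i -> [-1.3, 4.3, 9.9, 15.5, 21.1]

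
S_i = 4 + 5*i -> [4, 9, 14, 19, 24]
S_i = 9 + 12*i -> [9, 21, 33, 45, 57]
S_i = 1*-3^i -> [1, -3, 9, -27, 81]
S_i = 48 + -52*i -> [48, -4, -56, -108, -160]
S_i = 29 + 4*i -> [29, 33, 37, 41, 45]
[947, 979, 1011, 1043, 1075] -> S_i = 947 + 32*i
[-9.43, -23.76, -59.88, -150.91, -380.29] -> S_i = -9.43*2.52^i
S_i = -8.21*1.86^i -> [-8.21, -15.27, -28.4, -52.83, -98.26]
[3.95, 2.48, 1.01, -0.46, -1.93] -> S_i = 3.95 + -1.47*i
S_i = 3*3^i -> [3, 9, 27, 81, 243]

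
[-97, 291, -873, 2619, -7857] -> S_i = -97*-3^i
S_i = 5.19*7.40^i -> [5.19, 38.41, 284.2, 2103.11, 15563.03]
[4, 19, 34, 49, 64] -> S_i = 4 + 15*i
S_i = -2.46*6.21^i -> [-2.46, -15.28, -94.87, -589.13, -3658.49]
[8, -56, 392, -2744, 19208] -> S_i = 8*-7^i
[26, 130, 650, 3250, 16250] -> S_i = 26*5^i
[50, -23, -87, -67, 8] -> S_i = Random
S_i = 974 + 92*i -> [974, 1066, 1158, 1250, 1342]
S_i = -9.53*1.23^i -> [-9.53, -11.72, -14.42, -17.73, -21.81]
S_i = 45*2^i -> [45, 90, 180, 360, 720]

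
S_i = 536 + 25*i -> [536, 561, 586, 611, 636]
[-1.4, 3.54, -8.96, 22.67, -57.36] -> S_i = -1.40*(-2.53)^i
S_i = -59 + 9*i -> [-59, -50, -41, -32, -23]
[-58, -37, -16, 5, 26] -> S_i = -58 + 21*i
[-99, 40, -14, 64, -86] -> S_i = Random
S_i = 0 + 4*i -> [0, 4, 8, 12, 16]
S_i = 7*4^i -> [7, 28, 112, 448, 1792]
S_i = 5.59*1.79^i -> [5.59, 10.01, 17.91, 32.06, 57.39]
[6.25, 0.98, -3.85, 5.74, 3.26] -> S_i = Random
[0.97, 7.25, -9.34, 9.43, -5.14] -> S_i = Random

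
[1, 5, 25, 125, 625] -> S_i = 1*5^i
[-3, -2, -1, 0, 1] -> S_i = -3 + 1*i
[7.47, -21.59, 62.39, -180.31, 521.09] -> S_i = 7.47*(-2.89)^i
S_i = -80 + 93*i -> [-80, 13, 106, 199, 292]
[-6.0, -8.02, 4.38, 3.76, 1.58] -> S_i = Random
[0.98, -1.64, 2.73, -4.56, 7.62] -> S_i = 0.98*(-1.67)^i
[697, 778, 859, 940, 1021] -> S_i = 697 + 81*i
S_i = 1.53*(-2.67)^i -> [1.53, -4.09, 10.91, -29.12, 77.76]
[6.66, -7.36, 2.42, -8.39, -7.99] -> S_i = Random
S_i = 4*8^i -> [4, 32, 256, 2048, 16384]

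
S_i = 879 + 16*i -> [879, 895, 911, 927, 943]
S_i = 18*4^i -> [18, 72, 288, 1152, 4608]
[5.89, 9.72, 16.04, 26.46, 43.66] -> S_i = 5.89*1.65^i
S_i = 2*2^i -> [2, 4, 8, 16, 32]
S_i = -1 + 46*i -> [-1, 45, 91, 137, 183]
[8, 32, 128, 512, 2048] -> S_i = 8*4^i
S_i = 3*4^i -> [3, 12, 48, 192, 768]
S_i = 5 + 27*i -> [5, 32, 59, 86, 113]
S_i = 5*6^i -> [5, 30, 180, 1080, 6480]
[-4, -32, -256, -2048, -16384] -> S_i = -4*8^i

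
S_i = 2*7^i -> [2, 14, 98, 686, 4802]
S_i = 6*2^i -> [6, 12, 24, 48, 96]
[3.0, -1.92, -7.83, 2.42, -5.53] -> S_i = Random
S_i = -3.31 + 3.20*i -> [-3.31, -0.11, 3.09, 6.29, 9.49]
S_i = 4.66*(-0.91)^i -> [4.66, -4.24, 3.86, -3.51, 3.2]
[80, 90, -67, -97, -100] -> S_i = Random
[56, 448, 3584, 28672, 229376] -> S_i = 56*8^i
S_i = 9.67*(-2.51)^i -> [9.67, -24.27, 60.92, -152.91, 383.81]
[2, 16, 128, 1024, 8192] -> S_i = 2*8^i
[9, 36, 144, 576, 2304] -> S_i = 9*4^i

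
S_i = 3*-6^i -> [3, -18, 108, -648, 3888]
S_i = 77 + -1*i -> [77, 76, 75, 74, 73]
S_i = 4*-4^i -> [4, -16, 64, -256, 1024]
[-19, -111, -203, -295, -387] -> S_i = -19 + -92*i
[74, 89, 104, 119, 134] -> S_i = 74 + 15*i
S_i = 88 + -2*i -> [88, 86, 84, 82, 80]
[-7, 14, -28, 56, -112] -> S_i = -7*-2^i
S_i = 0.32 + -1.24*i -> [0.32, -0.92, -2.16, -3.4, -4.64]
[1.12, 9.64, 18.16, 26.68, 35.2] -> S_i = 1.12 + 8.52*i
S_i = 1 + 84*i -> [1, 85, 169, 253, 337]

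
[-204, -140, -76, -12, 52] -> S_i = -204 + 64*i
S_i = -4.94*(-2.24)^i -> [-4.94, 11.07, -24.79, 55.52, -124.37]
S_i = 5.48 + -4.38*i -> [5.48, 1.1, -3.28, -7.66, -12.04]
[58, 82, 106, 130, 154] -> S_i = 58 + 24*i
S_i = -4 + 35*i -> [-4, 31, 66, 101, 136]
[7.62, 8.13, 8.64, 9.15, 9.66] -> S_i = 7.62 + 0.51*i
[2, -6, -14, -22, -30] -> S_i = 2 + -8*i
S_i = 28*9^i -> [28, 252, 2268, 20412, 183708]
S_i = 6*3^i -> [6, 18, 54, 162, 486]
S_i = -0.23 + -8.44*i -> [-0.23, -8.67, -17.11, -25.55, -33.99]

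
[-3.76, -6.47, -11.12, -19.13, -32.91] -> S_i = -3.76*1.72^i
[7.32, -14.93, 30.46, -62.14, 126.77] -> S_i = 7.32*(-2.04)^i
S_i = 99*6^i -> [99, 594, 3564, 21384, 128304]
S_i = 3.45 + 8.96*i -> [3.45, 12.41, 21.37, 30.33, 39.29]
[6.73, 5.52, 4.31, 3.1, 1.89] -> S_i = 6.73 + -1.21*i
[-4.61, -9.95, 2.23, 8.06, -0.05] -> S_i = Random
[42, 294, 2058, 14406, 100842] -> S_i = 42*7^i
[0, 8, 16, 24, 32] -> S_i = 0 + 8*i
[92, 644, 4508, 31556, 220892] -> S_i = 92*7^i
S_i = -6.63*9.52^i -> [-6.63, -63.12, -600.88, -5720.37, -54457.95]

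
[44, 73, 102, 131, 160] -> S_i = 44 + 29*i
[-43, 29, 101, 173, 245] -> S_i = -43 + 72*i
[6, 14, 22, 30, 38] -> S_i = 6 + 8*i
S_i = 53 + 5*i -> [53, 58, 63, 68, 73]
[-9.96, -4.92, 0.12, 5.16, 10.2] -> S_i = -9.96 + 5.04*i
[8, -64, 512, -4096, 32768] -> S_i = 8*-8^i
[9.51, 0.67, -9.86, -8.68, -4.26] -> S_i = Random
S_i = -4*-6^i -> [-4, 24, -144, 864, -5184]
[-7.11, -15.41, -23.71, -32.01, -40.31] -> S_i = -7.11 + -8.30*i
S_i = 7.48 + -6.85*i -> [7.48, 0.63, -6.22, -13.07, -19.92]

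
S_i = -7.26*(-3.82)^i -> [-7.26, 27.73, -105.94, 404.69, -1545.93]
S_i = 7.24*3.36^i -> [7.24, 24.33, 81.74, 274.64, 922.77]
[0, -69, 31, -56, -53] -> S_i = Random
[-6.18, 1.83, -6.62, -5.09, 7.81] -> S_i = Random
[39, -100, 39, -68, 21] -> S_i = Random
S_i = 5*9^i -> [5, 45, 405, 3645, 32805]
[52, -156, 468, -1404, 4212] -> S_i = 52*-3^i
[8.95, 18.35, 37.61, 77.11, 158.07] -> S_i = 8.95*2.05^i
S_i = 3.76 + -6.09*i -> [3.76, -2.33, -8.42, -14.51, -20.6]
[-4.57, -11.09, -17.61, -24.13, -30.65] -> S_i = -4.57 + -6.52*i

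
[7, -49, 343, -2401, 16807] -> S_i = 7*-7^i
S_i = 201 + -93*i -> [201, 108, 15, -78, -171]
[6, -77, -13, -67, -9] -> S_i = Random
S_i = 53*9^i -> [53, 477, 4293, 38637, 347733]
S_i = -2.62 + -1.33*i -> [-2.62, -3.95, -5.28, -6.61, -7.94]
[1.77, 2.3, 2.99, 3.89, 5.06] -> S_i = 1.77*1.30^i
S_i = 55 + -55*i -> [55, 0, -55, -110, -165]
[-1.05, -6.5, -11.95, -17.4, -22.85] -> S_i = -1.05 + -5.45*i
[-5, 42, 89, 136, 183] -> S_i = -5 + 47*i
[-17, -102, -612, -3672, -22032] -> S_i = -17*6^i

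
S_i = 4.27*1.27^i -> [4.27, 5.42, 6.89, 8.75, 11.11]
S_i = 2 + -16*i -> [2, -14, -30, -46, -62]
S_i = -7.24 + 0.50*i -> [-7.24, -6.74, -6.24, -5.74, -5.24]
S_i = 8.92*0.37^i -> [8.92, 3.3, 1.22, 0.45, 0.17]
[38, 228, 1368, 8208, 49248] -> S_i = 38*6^i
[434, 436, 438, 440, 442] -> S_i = 434 + 2*i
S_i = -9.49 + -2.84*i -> [-9.49, -12.33, -15.17, -18.01, -20.85]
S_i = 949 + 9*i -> [949, 958, 967, 976, 985]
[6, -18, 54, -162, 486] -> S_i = 6*-3^i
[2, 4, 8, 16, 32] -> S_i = 2*2^i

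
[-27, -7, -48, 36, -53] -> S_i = Random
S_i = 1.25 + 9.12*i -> [1.25, 10.37, 19.49, 28.61, 37.73]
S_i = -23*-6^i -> [-23, 138, -828, 4968, -29808]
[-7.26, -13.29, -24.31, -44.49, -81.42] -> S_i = -7.26*1.83^i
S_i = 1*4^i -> [1, 4, 16, 64, 256]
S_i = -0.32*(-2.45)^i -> [-0.32, 0.78, -1.92, 4.71, -11.53]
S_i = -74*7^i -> [-74, -518, -3626, -25382, -177674]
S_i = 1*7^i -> [1, 7, 49, 343, 2401]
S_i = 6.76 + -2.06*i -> [6.76, 4.7, 2.64, 0.58, -1.48]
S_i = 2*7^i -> [2, 14, 98, 686, 4802]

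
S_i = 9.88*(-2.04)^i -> [9.88, -20.16, 41.12, -83.88, 171.11]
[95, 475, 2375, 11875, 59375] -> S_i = 95*5^i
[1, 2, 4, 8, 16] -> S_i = 1*2^i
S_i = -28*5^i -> [-28, -140, -700, -3500, -17500]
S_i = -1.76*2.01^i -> [-1.76, -3.54, -7.11, -14.29, -28.73]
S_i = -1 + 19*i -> [-1, 18, 37, 56, 75]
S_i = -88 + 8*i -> [-88, -80, -72, -64, -56]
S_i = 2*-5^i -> [2, -10, 50, -250, 1250]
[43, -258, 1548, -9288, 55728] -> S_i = 43*-6^i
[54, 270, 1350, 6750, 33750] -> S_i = 54*5^i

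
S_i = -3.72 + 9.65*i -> [-3.72, 5.93, 15.58, 25.23, 34.88]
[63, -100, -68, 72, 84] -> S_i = Random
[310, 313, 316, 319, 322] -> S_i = 310 + 3*i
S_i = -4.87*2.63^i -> [-4.87, -12.81, -33.69, -88.59, -233.0]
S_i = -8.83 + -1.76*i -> [-8.83, -10.59, -12.35, -14.11, -15.87]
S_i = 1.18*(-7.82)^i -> [1.18, -9.23, 72.16, -564.29, 4412.75]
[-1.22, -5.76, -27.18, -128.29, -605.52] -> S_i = -1.22*4.72^i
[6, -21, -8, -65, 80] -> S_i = Random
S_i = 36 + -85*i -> [36, -49, -134, -219, -304]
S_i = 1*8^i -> [1, 8, 64, 512, 4096]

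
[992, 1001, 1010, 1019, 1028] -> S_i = 992 + 9*i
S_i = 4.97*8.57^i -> [4.97, 42.59, 365.02, 3128.23, 26808.94]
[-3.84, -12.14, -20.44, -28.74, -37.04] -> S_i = -3.84 + -8.30*i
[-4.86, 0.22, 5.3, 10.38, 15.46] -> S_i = -4.86 + 5.08*i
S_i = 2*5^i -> [2, 10, 50, 250, 1250]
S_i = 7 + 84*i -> [7, 91, 175, 259, 343]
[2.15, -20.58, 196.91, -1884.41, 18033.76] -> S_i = 2.15*(-9.57)^i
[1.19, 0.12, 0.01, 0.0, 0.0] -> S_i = 1.19*0.10^i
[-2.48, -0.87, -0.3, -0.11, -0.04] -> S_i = -2.48*0.35^i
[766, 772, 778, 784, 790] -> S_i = 766 + 6*i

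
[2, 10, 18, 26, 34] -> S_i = 2 + 8*i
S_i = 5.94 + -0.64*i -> [5.94, 5.3, 4.66, 4.02, 3.38]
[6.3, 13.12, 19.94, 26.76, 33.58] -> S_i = 6.30 + 6.82*i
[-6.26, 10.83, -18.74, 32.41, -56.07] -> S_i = -6.26*(-1.73)^i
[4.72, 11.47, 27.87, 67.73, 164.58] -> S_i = 4.72*2.43^i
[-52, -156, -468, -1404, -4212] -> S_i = -52*3^i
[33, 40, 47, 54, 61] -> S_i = 33 + 7*i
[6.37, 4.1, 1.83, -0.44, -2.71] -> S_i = 6.37 + -2.27*i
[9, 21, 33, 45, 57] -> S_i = 9 + 12*i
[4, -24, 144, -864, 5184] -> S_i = 4*-6^i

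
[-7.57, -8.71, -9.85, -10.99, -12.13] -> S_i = -7.57 + -1.14*i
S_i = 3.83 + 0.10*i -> [3.83, 3.93, 4.03, 4.13, 4.23]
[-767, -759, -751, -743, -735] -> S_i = -767 + 8*i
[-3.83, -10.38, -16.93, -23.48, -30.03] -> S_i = -3.83 + -6.55*i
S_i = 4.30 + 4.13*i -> [4.3, 8.43, 12.56, 16.69, 20.82]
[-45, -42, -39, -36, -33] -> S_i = -45 + 3*i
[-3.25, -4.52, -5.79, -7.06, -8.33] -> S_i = -3.25 + -1.27*i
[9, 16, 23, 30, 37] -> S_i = 9 + 7*i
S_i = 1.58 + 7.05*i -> [1.58, 8.63, 15.68, 22.73, 29.78]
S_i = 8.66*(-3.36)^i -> [8.66, -29.1, 97.77, -328.5, 1103.76]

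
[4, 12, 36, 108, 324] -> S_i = 4*3^i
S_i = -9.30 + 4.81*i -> [-9.3, -4.49, 0.32, 5.13, 9.94]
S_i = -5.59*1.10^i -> [-5.59, -6.15, -6.76, -7.44, -8.18]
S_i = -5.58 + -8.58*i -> [-5.58, -14.16, -22.74, -31.32, -39.9]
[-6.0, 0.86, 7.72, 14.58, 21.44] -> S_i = -6.00 + 6.86*i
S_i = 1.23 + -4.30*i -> [1.23, -3.07, -7.37, -11.67, -15.97]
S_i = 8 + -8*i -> [8, 0, -8, -16, -24]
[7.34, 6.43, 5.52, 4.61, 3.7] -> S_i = 7.34 + -0.91*i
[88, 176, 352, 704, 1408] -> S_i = 88*2^i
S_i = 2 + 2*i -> [2, 4, 6, 8, 10]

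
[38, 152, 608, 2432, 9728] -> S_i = 38*4^i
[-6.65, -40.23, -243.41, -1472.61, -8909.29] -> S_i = -6.65*6.05^i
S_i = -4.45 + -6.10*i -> [-4.45, -10.55, -16.65, -22.75, -28.85]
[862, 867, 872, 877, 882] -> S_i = 862 + 5*i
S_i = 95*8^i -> [95, 760, 6080, 48640, 389120]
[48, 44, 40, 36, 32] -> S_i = 48 + -4*i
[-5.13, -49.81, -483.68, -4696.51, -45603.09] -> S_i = -5.13*9.71^i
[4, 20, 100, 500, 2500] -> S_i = 4*5^i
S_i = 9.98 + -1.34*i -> [9.98, 8.64, 7.3, 5.96, 4.62]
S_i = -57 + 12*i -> [-57, -45, -33, -21, -9]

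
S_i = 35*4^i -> [35, 140, 560, 2240, 8960]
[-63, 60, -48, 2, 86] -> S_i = Random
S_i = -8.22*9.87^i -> [-8.22, -81.13, -800.77, -7903.57, -78008.23]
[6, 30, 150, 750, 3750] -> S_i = 6*5^i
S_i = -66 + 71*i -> [-66, 5, 76, 147, 218]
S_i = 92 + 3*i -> [92, 95, 98, 101, 104]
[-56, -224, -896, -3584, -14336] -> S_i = -56*4^i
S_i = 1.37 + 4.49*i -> [1.37, 5.86, 10.35, 14.84, 19.33]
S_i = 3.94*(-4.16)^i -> [3.94, -16.39, 68.18, -283.65, 1179.97]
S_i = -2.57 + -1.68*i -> [-2.57, -4.25, -5.93, -7.61, -9.29]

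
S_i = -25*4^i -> [-25, -100, -400, -1600, -6400]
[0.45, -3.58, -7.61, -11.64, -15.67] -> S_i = 0.45 + -4.03*i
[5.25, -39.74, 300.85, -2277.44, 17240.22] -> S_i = 5.25*(-7.57)^i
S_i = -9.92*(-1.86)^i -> [-9.92, 18.45, -34.32, 63.83, -118.73]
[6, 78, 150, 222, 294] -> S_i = 6 + 72*i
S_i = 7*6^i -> [7, 42, 252, 1512, 9072]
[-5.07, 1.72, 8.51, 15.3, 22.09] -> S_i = -5.07 + 6.79*i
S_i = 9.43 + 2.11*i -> [9.43, 11.54, 13.65, 15.76, 17.87]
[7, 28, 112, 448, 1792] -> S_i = 7*4^i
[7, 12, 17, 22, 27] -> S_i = 7 + 5*i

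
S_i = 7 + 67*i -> [7, 74, 141, 208, 275]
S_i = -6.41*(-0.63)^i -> [-6.41, 4.04, -2.54, 1.6, -1.01]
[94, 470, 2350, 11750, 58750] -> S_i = 94*5^i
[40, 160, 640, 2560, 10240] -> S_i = 40*4^i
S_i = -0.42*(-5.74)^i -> [-0.42, 2.41, -13.84, 79.43, -455.93]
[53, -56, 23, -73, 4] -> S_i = Random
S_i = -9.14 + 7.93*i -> [-9.14, -1.21, 6.72, 14.65, 22.58]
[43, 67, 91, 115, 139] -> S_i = 43 + 24*i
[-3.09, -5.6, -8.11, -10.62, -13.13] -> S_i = -3.09 + -2.51*i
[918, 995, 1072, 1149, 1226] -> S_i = 918 + 77*i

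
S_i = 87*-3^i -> [87, -261, 783, -2349, 7047]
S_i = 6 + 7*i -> [6, 13, 20, 27, 34]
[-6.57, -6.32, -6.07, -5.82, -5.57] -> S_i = -6.57 + 0.25*i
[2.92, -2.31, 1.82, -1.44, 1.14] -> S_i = 2.92*(-0.79)^i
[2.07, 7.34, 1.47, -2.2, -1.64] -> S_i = Random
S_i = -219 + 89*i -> [-219, -130, -41, 48, 137]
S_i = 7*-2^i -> [7, -14, 28, -56, 112]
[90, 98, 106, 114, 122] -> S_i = 90 + 8*i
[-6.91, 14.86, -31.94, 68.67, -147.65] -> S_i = -6.91*(-2.15)^i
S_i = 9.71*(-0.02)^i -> [9.71, -0.19, 0.0, -0.0, 0.0]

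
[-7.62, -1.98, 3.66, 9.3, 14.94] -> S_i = -7.62 + 5.64*i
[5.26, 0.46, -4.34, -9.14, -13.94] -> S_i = 5.26 + -4.80*i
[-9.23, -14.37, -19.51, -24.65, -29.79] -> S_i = -9.23 + -5.14*i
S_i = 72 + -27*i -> [72, 45, 18, -9, -36]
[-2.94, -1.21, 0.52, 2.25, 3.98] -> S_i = -2.94 + 1.73*i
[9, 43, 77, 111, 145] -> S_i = 9 + 34*i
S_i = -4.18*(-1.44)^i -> [-4.18, 6.02, -8.67, 12.48, -17.97]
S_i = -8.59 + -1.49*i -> [-8.59, -10.08, -11.57, -13.06, -14.55]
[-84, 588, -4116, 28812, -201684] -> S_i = -84*-7^i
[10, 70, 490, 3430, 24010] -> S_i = 10*7^i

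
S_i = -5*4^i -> [-5, -20, -80, -320, -1280]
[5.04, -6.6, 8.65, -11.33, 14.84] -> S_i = 5.04*(-1.31)^i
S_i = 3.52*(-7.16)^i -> [3.52, -25.2, 180.45, -1292.06, 9251.13]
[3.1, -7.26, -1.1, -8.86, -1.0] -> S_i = Random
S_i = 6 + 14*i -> [6, 20, 34, 48, 62]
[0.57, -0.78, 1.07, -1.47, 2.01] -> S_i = 0.57*(-1.37)^i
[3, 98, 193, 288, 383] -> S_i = 3 + 95*i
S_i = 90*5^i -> [90, 450, 2250, 11250, 56250]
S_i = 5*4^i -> [5, 20, 80, 320, 1280]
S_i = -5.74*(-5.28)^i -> [-5.74, 30.31, -160.02, 844.92, -4461.16]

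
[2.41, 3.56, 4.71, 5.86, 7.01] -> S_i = 2.41 + 1.15*i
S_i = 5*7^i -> [5, 35, 245, 1715, 12005]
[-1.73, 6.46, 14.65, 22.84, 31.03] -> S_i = -1.73 + 8.19*i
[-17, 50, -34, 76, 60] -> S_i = Random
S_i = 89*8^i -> [89, 712, 5696, 45568, 364544]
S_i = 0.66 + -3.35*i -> [0.66, -2.69, -6.04, -9.39, -12.74]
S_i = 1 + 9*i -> [1, 10, 19, 28, 37]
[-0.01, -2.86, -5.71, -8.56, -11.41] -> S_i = -0.01 + -2.85*i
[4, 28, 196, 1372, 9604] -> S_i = 4*7^i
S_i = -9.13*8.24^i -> [-9.13, -75.23, -619.91, -5108.02, -42090.07]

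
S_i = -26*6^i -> [-26, -156, -936, -5616, -33696]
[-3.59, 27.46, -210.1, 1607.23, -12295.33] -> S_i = -3.59*(-7.65)^i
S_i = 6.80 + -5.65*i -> [6.8, 1.15, -4.5, -10.15, -15.8]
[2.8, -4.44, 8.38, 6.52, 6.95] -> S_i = Random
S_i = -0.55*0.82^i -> [-0.55, -0.45, -0.37, -0.3, -0.25]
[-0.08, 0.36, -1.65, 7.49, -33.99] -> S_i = -0.08*(-4.54)^i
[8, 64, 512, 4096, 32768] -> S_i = 8*8^i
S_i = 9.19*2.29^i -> [9.19, 21.05, 48.19, 110.36, 252.73]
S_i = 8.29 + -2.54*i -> [8.29, 5.75, 3.21, 0.67, -1.87]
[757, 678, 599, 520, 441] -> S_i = 757 + -79*i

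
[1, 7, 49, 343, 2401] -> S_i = 1*7^i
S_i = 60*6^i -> [60, 360, 2160, 12960, 77760]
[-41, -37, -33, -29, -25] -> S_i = -41 + 4*i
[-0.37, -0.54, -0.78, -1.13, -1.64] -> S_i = -0.37*1.45^i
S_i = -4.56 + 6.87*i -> [-4.56, 2.31, 9.18, 16.05, 22.92]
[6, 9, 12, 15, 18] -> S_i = 6 + 3*i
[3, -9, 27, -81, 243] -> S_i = 3*-3^i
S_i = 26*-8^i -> [26, -208, 1664, -13312, 106496]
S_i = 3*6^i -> [3, 18, 108, 648, 3888]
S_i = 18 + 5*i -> [18, 23, 28, 33, 38]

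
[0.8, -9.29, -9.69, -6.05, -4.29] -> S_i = Random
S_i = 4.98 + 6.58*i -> [4.98, 11.56, 18.14, 24.72, 31.3]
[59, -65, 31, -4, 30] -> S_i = Random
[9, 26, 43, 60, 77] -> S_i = 9 + 17*i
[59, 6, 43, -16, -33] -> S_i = Random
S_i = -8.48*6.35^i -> [-8.48, -53.85, -341.93, -2171.29, -13787.67]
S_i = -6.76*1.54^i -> [-6.76, -10.41, -16.03, -24.69, -38.02]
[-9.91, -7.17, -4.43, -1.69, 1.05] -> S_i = -9.91 + 2.74*i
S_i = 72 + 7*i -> [72, 79, 86, 93, 100]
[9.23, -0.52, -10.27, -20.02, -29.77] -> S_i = 9.23 + -9.75*i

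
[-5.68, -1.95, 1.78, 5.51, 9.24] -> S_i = -5.68 + 3.73*i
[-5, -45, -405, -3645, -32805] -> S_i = -5*9^i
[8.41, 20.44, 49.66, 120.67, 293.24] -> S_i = 8.41*2.43^i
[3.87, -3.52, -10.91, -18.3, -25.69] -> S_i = 3.87 + -7.39*i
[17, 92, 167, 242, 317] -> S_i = 17 + 75*i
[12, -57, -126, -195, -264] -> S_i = 12 + -69*i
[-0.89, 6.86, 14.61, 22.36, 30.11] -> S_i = -0.89 + 7.75*i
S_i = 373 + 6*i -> [373, 379, 385, 391, 397]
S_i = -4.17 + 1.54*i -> [-4.17, -2.63, -1.09, 0.45, 1.99]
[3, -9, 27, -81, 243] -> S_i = 3*-3^i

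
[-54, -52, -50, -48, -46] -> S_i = -54 + 2*i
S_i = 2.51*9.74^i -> [2.51, 24.45, 238.12, 2319.27, 22589.65]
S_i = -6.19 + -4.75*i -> [-6.19, -10.94, -15.69, -20.44, -25.19]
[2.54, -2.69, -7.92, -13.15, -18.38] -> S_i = 2.54 + -5.23*i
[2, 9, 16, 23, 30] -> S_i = 2 + 7*i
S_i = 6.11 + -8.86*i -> [6.11, -2.75, -11.61, -20.47, -29.33]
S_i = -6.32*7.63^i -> [-6.32, -48.22, -367.93, -2807.31, -21419.79]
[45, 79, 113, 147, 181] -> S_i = 45 + 34*i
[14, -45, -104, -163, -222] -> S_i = 14 + -59*i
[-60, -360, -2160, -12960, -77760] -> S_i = -60*6^i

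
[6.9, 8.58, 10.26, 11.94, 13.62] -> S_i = 6.90 + 1.68*i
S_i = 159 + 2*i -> [159, 161, 163, 165, 167]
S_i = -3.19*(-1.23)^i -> [-3.19, 3.92, -4.83, 5.94, -7.3]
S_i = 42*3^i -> [42, 126, 378, 1134, 3402]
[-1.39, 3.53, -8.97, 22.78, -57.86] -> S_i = -1.39*(-2.54)^i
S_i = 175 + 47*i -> [175, 222, 269, 316, 363]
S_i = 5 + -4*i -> [5, 1, -3, -7, -11]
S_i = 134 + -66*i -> [134, 68, 2, -64, -130]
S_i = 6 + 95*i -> [6, 101, 196, 291, 386]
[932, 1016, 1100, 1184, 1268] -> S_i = 932 + 84*i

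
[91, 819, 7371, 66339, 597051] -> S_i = 91*9^i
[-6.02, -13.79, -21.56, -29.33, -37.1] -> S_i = -6.02 + -7.77*i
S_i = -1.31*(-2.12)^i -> [-1.31, 2.78, -5.89, 12.48, -26.46]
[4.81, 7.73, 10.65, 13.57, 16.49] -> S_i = 4.81 + 2.92*i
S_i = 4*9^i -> [4, 36, 324, 2916, 26244]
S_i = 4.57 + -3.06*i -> [4.57, 1.51, -1.55, -4.61, -7.67]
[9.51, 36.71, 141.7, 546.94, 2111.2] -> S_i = 9.51*3.86^i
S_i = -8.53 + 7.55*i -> [-8.53, -0.98, 6.57, 14.12, 21.67]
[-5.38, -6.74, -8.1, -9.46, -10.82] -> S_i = -5.38 + -1.36*i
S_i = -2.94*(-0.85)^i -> [-2.94, 2.5, -2.12, 1.81, -1.53]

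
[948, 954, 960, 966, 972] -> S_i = 948 + 6*i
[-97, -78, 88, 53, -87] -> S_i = Random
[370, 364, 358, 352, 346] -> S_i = 370 + -6*i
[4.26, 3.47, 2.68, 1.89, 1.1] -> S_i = 4.26 + -0.79*i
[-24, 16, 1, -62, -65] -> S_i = Random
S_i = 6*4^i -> [6, 24, 96, 384, 1536]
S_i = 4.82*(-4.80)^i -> [4.82, -23.14, 111.05, -533.05, 2558.66]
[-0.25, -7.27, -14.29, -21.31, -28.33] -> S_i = -0.25 + -7.02*i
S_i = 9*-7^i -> [9, -63, 441, -3087, 21609]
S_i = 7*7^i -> [7, 49, 343, 2401, 16807]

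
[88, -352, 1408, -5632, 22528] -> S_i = 88*-4^i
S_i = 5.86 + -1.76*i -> [5.86, 4.1, 2.34, 0.58, -1.18]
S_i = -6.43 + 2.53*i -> [-6.43, -3.9, -1.37, 1.16, 3.69]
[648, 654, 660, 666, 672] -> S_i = 648 + 6*i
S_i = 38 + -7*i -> [38, 31, 24, 17, 10]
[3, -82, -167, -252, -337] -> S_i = 3 + -85*i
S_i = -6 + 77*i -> [-6, 71, 148, 225, 302]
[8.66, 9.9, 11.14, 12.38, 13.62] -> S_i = 8.66 + 1.24*i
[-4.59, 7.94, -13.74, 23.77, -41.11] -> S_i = -4.59*(-1.73)^i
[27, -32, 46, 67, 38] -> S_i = Random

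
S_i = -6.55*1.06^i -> [-6.55, -6.94, -7.36, -7.8, -8.27]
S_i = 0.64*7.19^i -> [0.64, 4.6, 33.09, 237.88, 1710.39]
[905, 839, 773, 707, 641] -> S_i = 905 + -66*i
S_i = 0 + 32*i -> [0, 32, 64, 96, 128]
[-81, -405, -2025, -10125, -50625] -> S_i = -81*5^i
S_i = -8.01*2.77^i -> [-8.01, -22.19, -61.46, -170.24, -471.58]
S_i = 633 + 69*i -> [633, 702, 771, 840, 909]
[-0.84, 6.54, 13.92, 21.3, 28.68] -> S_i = -0.84 + 7.38*i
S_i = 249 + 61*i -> [249, 310, 371, 432, 493]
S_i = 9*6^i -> [9, 54, 324, 1944, 11664]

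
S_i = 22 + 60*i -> [22, 82, 142, 202, 262]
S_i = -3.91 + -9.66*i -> [-3.91, -13.57, -23.23, -32.89, -42.55]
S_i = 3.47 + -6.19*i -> [3.47, -2.72, -8.91, -15.1, -21.29]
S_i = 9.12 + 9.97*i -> [9.12, 19.09, 29.06, 39.03, 49.0]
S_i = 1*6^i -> [1, 6, 36, 216, 1296]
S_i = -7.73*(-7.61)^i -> [-7.73, 58.83, -447.66, 3406.7, -25924.96]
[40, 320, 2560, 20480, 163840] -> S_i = 40*8^i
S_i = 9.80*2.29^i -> [9.8, 22.44, 51.39, 117.69, 269.51]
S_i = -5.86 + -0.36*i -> [-5.86, -6.22, -6.58, -6.94, -7.3]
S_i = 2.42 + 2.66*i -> [2.42, 5.08, 7.74, 10.4, 13.06]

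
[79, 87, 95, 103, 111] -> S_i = 79 + 8*i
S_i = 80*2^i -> [80, 160, 320, 640, 1280]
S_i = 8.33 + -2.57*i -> [8.33, 5.76, 3.19, 0.62, -1.95]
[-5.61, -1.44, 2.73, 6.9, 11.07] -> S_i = -5.61 + 4.17*i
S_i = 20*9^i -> [20, 180, 1620, 14580, 131220]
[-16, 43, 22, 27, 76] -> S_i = Random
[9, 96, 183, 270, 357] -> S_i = 9 + 87*i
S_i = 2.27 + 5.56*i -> [2.27, 7.83, 13.39, 18.95, 24.51]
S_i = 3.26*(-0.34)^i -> [3.26, -1.11, 0.38, -0.13, 0.04]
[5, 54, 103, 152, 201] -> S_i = 5 + 49*i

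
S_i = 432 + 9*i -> [432, 441, 450, 459, 468]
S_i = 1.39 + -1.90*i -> [1.39, -0.51, -2.41, -4.31, -6.21]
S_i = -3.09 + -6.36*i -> [-3.09, -9.45, -15.81, -22.17, -28.53]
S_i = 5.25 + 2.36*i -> [5.25, 7.61, 9.97, 12.33, 14.69]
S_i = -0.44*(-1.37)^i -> [-0.44, 0.6, -0.83, 1.13, -1.55]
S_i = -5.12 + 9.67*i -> [-5.12, 4.55, 14.22, 23.89, 33.56]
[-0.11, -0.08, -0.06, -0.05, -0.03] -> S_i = -0.11*0.75^i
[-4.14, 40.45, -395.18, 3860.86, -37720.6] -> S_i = -4.14*(-9.77)^i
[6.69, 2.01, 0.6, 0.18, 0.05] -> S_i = 6.69*0.30^i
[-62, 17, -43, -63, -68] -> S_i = Random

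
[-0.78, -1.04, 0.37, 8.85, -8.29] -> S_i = Random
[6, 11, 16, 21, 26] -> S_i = 6 + 5*i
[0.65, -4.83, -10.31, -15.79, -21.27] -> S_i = 0.65 + -5.48*i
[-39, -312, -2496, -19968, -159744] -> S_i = -39*8^i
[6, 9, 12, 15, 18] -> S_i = 6 + 3*i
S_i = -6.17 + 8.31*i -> [-6.17, 2.14, 10.45, 18.76, 27.07]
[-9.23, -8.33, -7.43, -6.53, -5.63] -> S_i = -9.23 + 0.90*i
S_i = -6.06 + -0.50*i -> [-6.06, -6.56, -7.06, -7.56, -8.06]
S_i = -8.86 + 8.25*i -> [-8.86, -0.61, 7.64, 15.89, 24.14]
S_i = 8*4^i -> [8, 32, 128, 512, 2048]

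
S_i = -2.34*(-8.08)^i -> [-2.34, 18.91, -152.77, 1234.38, -9973.81]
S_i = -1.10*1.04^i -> [-1.1, -1.14, -1.19, -1.24, -1.29]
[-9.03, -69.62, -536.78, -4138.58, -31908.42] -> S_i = -9.03*7.71^i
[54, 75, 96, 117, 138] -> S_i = 54 + 21*i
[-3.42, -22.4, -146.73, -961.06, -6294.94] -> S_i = -3.42*6.55^i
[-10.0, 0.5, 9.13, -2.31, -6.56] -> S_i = Random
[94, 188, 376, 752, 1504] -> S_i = 94*2^i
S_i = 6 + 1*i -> [6, 7, 8, 9, 10]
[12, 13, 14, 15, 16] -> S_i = 12 + 1*i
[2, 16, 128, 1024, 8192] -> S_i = 2*8^i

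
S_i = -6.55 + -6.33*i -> [-6.55, -12.88, -19.21, -25.54, -31.87]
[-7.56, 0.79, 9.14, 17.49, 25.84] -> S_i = -7.56 + 8.35*i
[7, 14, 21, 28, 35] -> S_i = 7 + 7*i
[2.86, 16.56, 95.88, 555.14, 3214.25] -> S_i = 2.86*5.79^i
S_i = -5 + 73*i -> [-5, 68, 141, 214, 287]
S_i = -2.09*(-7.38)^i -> [-2.09, 15.42, -113.83, 840.07, -6199.72]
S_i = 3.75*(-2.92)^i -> [3.75, -10.95, 31.97, -93.36, 272.62]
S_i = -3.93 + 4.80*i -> [-3.93, 0.87, 5.67, 10.47, 15.27]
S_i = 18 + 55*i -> [18, 73, 128, 183, 238]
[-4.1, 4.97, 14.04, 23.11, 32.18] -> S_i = -4.10 + 9.07*i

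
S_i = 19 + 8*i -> [19, 27, 35, 43, 51]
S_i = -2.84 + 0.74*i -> [-2.84, -2.1, -1.36, -0.62, 0.12]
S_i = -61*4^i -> [-61, -244, -976, -3904, -15616]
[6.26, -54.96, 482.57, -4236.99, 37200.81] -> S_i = 6.26*(-8.78)^i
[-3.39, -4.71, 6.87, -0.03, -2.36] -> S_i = Random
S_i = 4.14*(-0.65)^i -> [4.14, -2.69, 1.75, -1.14, 0.74]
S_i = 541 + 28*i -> [541, 569, 597, 625, 653]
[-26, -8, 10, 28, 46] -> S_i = -26 + 18*i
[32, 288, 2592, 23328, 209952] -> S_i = 32*9^i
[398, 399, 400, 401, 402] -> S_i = 398 + 1*i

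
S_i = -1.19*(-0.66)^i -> [-1.19, 0.79, -0.52, 0.34, -0.23]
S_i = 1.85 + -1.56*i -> [1.85, 0.29, -1.27, -2.83, -4.39]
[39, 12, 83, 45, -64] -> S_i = Random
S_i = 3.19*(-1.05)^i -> [3.19, -3.35, 3.52, -3.69, 3.88]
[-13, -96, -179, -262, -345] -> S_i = -13 + -83*i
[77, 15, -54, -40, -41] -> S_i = Random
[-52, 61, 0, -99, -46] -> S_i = Random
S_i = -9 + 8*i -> [-9, -1, 7, 15, 23]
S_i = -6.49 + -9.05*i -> [-6.49, -15.54, -24.59, -33.64, -42.69]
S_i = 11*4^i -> [11, 44, 176, 704, 2816]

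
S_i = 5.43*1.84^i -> [5.43, 9.99, 18.38, 33.83, 62.24]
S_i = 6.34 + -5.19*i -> [6.34, 1.15, -4.04, -9.23, -14.42]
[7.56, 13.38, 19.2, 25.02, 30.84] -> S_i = 7.56 + 5.82*i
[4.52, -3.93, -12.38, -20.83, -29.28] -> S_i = 4.52 + -8.45*i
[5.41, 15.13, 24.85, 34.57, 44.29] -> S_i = 5.41 + 9.72*i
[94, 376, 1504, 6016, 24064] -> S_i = 94*4^i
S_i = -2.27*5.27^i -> [-2.27, -11.96, -63.04, -332.24, -1750.93]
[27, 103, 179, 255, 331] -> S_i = 27 + 76*i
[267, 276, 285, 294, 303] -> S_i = 267 + 9*i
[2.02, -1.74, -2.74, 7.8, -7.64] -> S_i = Random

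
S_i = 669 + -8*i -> [669, 661, 653, 645, 637]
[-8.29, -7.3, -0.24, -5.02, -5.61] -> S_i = Random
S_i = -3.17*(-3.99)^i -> [-3.17, 12.65, -50.47, 201.36, -803.44]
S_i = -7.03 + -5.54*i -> [-7.03, -12.57, -18.11, -23.65, -29.19]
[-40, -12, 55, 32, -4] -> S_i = Random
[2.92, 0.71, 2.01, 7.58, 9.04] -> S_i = Random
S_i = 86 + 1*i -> [86, 87, 88, 89, 90]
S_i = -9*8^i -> [-9, -72, -576, -4608, -36864]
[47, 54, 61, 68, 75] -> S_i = 47 + 7*i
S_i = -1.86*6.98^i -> [-1.86, -12.98, -90.62, -632.53, -4415.04]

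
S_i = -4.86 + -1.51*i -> [-4.86, -6.37, -7.88, -9.39, -10.9]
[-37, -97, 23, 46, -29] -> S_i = Random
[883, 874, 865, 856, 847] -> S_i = 883 + -9*i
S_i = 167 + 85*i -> [167, 252, 337, 422, 507]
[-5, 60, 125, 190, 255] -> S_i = -5 + 65*i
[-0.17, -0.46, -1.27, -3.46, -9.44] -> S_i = -0.17*2.73^i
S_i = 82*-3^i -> [82, -246, 738, -2214, 6642]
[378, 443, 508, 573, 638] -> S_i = 378 + 65*i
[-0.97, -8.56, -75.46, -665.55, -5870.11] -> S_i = -0.97*8.82^i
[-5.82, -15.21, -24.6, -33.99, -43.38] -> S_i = -5.82 + -9.39*i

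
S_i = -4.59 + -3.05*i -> [-4.59, -7.64, -10.69, -13.74, -16.79]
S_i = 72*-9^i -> [72, -648, 5832, -52488, 472392]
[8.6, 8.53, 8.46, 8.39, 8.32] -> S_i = 8.60 + -0.07*i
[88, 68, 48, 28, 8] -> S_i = 88 + -20*i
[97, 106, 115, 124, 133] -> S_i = 97 + 9*i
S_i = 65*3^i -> [65, 195, 585, 1755, 5265]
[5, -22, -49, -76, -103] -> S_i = 5 + -27*i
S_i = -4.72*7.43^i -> [-4.72, -35.07, -260.57, -1936.01, -14384.58]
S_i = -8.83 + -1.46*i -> [-8.83, -10.29, -11.75, -13.21, -14.67]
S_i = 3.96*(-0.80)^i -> [3.96, -3.17, 2.53, -2.03, 1.62]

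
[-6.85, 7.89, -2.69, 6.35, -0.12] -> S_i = Random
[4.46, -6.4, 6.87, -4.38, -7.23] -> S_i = Random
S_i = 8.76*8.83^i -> [8.76, 77.35, 683.01, 6030.96, 53253.35]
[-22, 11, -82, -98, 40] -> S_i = Random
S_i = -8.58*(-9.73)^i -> [-8.58, 83.48, -812.29, 7903.62, -76902.18]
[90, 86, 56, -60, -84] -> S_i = Random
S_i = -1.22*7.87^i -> [-1.22, -9.6, -75.56, -594.68, -4680.14]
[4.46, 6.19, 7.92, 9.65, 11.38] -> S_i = 4.46 + 1.73*i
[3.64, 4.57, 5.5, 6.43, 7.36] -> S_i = 3.64 + 0.93*i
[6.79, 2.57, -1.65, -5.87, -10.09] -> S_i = 6.79 + -4.22*i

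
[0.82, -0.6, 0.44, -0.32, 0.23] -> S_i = 0.82*(-0.73)^i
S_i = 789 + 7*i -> [789, 796, 803, 810, 817]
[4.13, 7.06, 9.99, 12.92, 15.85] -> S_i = 4.13 + 2.93*i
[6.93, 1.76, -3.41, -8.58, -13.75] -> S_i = 6.93 + -5.17*i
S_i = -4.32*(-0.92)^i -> [-4.32, 3.97, -3.66, 3.36, -3.09]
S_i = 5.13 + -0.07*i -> [5.13, 5.06, 4.99, 4.92, 4.85]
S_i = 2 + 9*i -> [2, 11, 20, 29, 38]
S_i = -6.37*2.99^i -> [-6.37, -19.05, -56.95, -170.28, -509.12]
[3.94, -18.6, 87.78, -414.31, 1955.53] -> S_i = 3.94*(-4.72)^i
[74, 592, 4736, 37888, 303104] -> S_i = 74*8^i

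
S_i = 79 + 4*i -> [79, 83, 87, 91, 95]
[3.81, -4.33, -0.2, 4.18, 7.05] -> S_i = Random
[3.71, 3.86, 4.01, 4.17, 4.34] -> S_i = 3.71*1.04^i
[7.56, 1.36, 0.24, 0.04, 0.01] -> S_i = 7.56*0.18^i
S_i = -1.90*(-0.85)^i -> [-1.9, 1.62, -1.37, 1.17, -0.99]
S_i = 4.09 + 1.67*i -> [4.09, 5.76, 7.43, 9.1, 10.77]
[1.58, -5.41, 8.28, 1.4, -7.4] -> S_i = Random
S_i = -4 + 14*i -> [-4, 10, 24, 38, 52]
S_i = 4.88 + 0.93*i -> [4.88, 5.81, 6.74, 7.67, 8.6]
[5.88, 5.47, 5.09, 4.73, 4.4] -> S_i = 5.88*0.93^i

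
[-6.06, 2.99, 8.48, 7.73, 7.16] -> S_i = Random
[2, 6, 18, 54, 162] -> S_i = 2*3^i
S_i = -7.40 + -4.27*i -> [-7.4, -11.67, -15.94, -20.21, -24.48]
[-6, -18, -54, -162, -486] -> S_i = -6*3^i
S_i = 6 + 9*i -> [6, 15, 24, 33, 42]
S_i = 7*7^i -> [7, 49, 343, 2401, 16807]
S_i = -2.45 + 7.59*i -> [-2.45, 5.14, 12.73, 20.32, 27.91]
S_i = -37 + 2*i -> [-37, -35, -33, -31, -29]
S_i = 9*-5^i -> [9, -45, 225, -1125, 5625]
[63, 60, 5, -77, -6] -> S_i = Random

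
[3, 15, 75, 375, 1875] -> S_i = 3*5^i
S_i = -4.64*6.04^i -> [-4.64, -28.03, -169.27, -1022.42, -6175.41]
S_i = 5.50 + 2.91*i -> [5.5, 8.41, 11.32, 14.23, 17.14]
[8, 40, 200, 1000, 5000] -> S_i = 8*5^i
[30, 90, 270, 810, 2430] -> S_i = 30*3^i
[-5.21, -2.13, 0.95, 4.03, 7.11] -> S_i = -5.21 + 3.08*i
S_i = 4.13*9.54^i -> [4.13, 39.4, 375.88, 3585.88, 34209.25]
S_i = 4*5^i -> [4, 20, 100, 500, 2500]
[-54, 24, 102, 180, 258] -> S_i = -54 + 78*i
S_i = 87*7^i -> [87, 609, 4263, 29841, 208887]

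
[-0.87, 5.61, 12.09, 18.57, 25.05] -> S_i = -0.87 + 6.48*i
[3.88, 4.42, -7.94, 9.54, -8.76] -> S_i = Random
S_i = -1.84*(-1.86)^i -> [-1.84, 3.42, -6.37, 11.84, -22.02]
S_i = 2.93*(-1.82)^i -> [2.93, -5.33, 9.71, -17.66, 32.15]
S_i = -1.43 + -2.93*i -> [-1.43, -4.36, -7.29, -10.22, -13.15]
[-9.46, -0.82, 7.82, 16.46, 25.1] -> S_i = -9.46 + 8.64*i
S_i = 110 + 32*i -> [110, 142, 174, 206, 238]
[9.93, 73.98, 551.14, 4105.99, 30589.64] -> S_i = 9.93*7.45^i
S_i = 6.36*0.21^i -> [6.36, 1.34, 0.28, 0.06, 0.01]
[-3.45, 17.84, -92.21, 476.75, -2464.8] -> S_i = -3.45*(-5.17)^i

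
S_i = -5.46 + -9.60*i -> [-5.46, -15.06, -24.66, -34.26, -43.86]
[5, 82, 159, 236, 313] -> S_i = 5 + 77*i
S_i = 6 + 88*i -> [6, 94, 182, 270, 358]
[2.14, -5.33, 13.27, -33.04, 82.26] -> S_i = 2.14*(-2.49)^i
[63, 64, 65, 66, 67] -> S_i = 63 + 1*i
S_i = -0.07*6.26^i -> [-0.07, -0.44, -2.74, -17.17, -107.5]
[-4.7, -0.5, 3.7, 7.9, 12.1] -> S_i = -4.70 + 4.20*i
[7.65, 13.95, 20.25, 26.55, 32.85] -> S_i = 7.65 + 6.30*i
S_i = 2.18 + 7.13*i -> [2.18, 9.31, 16.44, 23.57, 30.7]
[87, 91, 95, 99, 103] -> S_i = 87 + 4*i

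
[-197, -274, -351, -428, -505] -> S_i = -197 + -77*i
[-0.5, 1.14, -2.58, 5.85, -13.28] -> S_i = -0.50*(-2.27)^i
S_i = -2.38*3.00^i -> [-2.38, -7.14, -21.42, -64.26, -192.78]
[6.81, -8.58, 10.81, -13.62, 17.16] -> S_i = 6.81*(-1.26)^i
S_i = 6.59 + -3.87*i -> [6.59, 2.72, -1.15, -5.02, -8.89]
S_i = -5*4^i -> [-5, -20, -80, -320, -1280]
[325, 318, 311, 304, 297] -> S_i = 325 + -7*i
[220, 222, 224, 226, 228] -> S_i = 220 + 2*i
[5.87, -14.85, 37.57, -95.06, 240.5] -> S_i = 5.87*(-2.53)^i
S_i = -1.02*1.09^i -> [-1.02, -1.11, -1.21, -1.32, -1.44]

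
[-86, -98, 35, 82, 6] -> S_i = Random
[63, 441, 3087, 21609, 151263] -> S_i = 63*7^i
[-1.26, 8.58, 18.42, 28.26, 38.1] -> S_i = -1.26 + 9.84*i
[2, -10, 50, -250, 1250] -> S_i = 2*-5^i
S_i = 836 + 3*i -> [836, 839, 842, 845, 848]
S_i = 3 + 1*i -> [3, 4, 5, 6, 7]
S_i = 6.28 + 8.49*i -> [6.28, 14.77, 23.26, 31.75, 40.24]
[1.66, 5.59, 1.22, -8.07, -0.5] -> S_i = Random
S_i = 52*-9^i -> [52, -468, 4212, -37908, 341172]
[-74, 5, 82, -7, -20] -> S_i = Random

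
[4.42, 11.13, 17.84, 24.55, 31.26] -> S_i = 4.42 + 6.71*i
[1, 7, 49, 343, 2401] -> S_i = 1*7^i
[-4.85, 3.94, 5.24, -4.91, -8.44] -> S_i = Random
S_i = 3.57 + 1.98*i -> [3.57, 5.55, 7.53, 9.51, 11.49]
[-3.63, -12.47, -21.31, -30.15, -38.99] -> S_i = -3.63 + -8.84*i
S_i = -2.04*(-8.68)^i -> [-2.04, 17.71, -153.7, 1334.1, -11580.01]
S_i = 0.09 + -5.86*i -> [0.09, -5.77, -11.63, -17.49, -23.35]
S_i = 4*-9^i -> [4, -36, 324, -2916, 26244]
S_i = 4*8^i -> [4, 32, 256, 2048, 16384]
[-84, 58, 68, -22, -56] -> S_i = Random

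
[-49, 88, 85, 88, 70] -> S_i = Random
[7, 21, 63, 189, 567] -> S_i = 7*3^i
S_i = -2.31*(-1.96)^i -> [-2.31, 4.53, -8.87, 17.39, -34.09]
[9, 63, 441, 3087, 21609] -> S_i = 9*7^i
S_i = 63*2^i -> [63, 126, 252, 504, 1008]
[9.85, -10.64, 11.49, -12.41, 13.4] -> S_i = 9.85*(-1.08)^i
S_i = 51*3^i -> [51, 153, 459, 1377, 4131]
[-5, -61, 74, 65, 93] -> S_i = Random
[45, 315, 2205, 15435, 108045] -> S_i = 45*7^i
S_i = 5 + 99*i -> [5, 104, 203, 302, 401]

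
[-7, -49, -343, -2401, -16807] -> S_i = -7*7^i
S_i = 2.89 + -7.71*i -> [2.89, -4.82, -12.53, -20.24, -27.95]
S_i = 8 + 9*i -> [8, 17, 26, 35, 44]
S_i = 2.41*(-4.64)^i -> [2.41, -11.18, 51.89, -240.75, 1117.09]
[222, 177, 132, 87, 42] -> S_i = 222 + -45*i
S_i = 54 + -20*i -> [54, 34, 14, -6, -26]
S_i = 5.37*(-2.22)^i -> [5.37, -11.92, 26.47, -58.75, 130.43]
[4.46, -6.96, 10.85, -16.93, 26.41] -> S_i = 4.46*(-1.56)^i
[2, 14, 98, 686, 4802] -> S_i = 2*7^i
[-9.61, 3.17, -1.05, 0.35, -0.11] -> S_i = -9.61*(-0.33)^i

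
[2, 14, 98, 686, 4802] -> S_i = 2*7^i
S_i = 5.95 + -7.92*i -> [5.95, -1.97, -9.89, -17.81, -25.73]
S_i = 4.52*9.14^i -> [4.52, 41.31, 377.6, 3451.25, 31544.47]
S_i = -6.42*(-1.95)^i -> [-6.42, 12.52, -24.41, 47.6, -92.83]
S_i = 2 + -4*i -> [2, -2, -6, -10, -14]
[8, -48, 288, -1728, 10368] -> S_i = 8*-6^i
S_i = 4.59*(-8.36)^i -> [4.59, -38.37, 320.79, -2681.83, 22420.11]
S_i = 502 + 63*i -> [502, 565, 628, 691, 754]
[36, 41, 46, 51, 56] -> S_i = 36 + 5*i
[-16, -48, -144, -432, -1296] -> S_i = -16*3^i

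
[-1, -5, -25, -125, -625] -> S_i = -1*5^i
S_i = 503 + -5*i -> [503, 498, 493, 488, 483]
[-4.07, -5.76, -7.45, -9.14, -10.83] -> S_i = -4.07 + -1.69*i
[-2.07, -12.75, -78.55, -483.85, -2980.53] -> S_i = -2.07*6.16^i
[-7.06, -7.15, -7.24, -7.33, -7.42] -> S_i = -7.06 + -0.09*i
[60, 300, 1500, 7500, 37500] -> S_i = 60*5^i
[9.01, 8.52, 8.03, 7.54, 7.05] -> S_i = 9.01 + -0.49*i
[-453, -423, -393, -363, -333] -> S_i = -453 + 30*i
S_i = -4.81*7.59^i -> [-4.81, -36.51, -277.09, -2103.15, -15962.91]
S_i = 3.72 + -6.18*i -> [3.72, -2.46, -8.64, -14.82, -21.0]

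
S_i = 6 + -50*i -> [6, -44, -94, -144, -194]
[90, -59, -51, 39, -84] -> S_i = Random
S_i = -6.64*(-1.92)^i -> [-6.64, 12.75, -24.48, 47.0, -90.23]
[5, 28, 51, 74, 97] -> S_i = 5 + 23*i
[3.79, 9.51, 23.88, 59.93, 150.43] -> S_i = 3.79*2.51^i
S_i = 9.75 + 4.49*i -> [9.75, 14.24, 18.73, 23.22, 27.71]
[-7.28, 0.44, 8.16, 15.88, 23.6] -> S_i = -7.28 + 7.72*i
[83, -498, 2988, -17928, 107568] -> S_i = 83*-6^i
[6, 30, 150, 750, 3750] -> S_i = 6*5^i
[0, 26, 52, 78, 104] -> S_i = 0 + 26*i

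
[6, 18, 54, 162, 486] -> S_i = 6*3^i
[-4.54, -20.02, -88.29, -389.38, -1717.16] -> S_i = -4.54*4.41^i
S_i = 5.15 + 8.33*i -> [5.15, 13.48, 21.81, 30.14, 38.47]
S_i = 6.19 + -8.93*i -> [6.19, -2.74, -11.67, -20.6, -29.53]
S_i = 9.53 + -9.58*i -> [9.53, -0.05, -9.63, -19.21, -28.79]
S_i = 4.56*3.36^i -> [4.56, 15.32, 51.48, 172.97, 581.2]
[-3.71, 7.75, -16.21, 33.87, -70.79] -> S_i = -3.71*(-2.09)^i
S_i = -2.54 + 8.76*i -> [-2.54, 6.22, 14.98, 23.74, 32.5]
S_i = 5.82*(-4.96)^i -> [5.82, -28.87, 143.18, -710.18, 3522.49]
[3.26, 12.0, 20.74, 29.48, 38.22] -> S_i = 3.26 + 8.74*i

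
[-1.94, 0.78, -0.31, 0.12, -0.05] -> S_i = -1.94*(-0.40)^i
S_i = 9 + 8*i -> [9, 17, 25, 33, 41]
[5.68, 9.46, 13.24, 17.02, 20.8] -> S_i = 5.68 + 3.78*i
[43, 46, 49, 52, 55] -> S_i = 43 + 3*i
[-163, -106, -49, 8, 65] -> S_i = -163 + 57*i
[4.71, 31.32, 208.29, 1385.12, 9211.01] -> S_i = 4.71*6.65^i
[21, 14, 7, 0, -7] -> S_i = 21 + -7*i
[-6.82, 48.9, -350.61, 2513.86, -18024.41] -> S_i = -6.82*(-7.17)^i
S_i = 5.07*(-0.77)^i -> [5.07, -3.9, 3.01, -2.31, 1.78]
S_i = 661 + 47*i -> [661, 708, 755, 802, 849]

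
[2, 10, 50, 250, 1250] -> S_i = 2*5^i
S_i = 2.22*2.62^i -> [2.22, 5.82, 15.24, 39.93, 104.61]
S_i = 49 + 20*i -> [49, 69, 89, 109, 129]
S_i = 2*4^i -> [2, 8, 32, 128, 512]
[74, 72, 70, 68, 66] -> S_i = 74 + -2*i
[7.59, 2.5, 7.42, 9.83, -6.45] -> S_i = Random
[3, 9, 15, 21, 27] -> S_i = 3 + 6*i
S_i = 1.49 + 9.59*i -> [1.49, 11.08, 20.67, 30.26, 39.85]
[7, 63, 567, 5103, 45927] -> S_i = 7*9^i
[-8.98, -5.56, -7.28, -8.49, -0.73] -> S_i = Random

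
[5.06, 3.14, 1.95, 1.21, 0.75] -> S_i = 5.06*0.62^i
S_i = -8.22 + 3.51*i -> [-8.22, -4.71, -1.2, 2.31, 5.82]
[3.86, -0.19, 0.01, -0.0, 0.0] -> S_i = 3.86*(-0.05)^i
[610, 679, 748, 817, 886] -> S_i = 610 + 69*i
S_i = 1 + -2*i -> [1, -1, -3, -5, -7]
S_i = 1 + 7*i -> [1, 8, 15, 22, 29]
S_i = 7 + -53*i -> [7, -46, -99, -152, -205]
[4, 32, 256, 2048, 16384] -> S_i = 4*8^i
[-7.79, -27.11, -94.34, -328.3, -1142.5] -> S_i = -7.79*3.48^i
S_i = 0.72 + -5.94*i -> [0.72, -5.22, -11.16, -17.1, -23.04]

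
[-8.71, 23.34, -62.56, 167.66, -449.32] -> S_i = -8.71*(-2.68)^i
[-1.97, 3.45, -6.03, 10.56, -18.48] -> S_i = -1.97*(-1.75)^i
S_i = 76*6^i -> [76, 456, 2736, 16416, 98496]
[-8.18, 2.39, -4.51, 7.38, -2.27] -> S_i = Random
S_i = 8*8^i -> [8, 64, 512, 4096, 32768]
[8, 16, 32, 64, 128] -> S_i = 8*2^i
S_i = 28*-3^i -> [28, -84, 252, -756, 2268]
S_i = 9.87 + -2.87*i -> [9.87, 7.0, 4.13, 1.26, -1.61]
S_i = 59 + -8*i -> [59, 51, 43, 35, 27]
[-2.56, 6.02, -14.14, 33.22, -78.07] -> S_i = -2.56*(-2.35)^i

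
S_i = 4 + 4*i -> [4, 8, 12, 16, 20]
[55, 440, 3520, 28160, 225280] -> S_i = 55*8^i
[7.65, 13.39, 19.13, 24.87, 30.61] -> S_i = 7.65 + 5.74*i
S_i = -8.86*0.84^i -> [-8.86, -7.44, -6.25, -5.25, -4.41]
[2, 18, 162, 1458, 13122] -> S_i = 2*9^i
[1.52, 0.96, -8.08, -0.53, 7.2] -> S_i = Random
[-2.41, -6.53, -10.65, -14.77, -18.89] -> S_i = -2.41 + -4.12*i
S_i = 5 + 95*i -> [5, 100, 195, 290, 385]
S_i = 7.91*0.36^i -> [7.91, 2.85, 1.03, 0.37, 0.13]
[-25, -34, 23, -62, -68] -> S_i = Random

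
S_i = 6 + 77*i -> [6, 83, 160, 237, 314]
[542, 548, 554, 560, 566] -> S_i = 542 + 6*i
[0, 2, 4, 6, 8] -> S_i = 0 + 2*i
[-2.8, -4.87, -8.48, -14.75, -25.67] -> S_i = -2.80*1.74^i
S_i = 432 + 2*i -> [432, 434, 436, 438, 440]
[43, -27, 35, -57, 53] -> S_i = Random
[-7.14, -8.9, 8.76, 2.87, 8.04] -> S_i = Random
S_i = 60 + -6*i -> [60, 54, 48, 42, 36]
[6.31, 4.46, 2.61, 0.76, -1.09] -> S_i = 6.31 + -1.85*i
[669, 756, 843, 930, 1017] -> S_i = 669 + 87*i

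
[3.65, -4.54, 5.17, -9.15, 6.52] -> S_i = Random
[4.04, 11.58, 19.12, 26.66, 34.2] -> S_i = 4.04 + 7.54*i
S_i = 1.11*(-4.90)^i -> [1.11, -5.44, 26.65, -130.59, 639.89]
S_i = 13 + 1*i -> [13, 14, 15, 16, 17]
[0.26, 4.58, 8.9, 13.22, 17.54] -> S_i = 0.26 + 4.32*i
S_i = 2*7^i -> [2, 14, 98, 686, 4802]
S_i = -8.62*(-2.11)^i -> [-8.62, 18.19, -38.38, 80.98, -170.86]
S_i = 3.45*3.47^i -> [3.45, 11.97, 41.54, 144.15, 500.19]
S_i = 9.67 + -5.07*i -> [9.67, 4.6, -0.47, -5.54, -10.61]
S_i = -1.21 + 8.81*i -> [-1.21, 7.6, 16.41, 25.22, 34.03]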